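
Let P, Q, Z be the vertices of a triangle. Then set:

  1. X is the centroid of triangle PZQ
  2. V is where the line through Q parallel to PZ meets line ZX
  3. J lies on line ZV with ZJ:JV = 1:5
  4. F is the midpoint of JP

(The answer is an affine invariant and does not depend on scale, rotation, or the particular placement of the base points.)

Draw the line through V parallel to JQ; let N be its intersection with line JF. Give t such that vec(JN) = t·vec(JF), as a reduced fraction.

t = 5/2

Assign P = (0, 0), Q = (1, 0), Z = (0, 1) — the answer is frame-independent, so this choice is without loss of generality.
1. X is the centroid of triangle PZQ ⇒ X = (1/3, 1/3)
2. V is where the line through Q parallel to PZ meets line ZX ⇒ V = (1, -1)
3. J lies on line ZV with ZJ:JV = 1:5 ⇒ J = (1/6, 2/3)
4. F is the midpoint of JP ⇒ F = (1/12, 1/3)
through V parallel to JQ: direction (5/6, -2/3); meets JF at N = (-1/24, -1/6)
N = J + t·(F−J) with t = 5/2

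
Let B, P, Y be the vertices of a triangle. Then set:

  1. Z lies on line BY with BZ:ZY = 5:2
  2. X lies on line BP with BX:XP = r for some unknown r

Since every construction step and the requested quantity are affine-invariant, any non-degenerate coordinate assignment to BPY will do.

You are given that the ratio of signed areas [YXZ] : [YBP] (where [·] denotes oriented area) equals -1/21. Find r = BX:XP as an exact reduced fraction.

r = 1/5

Work in coordinates with B = (0, 0), P = (1, 0), Y = (0, 1).
1. Z lies on line BY with BZ:ZY = 5:2 ⇒ Z = (0, 5/7)
2. With BX:XP = r, write λ = r/(r+1) so X = B + λ·(P−B); X is affine-linear in λ
Every point depending on X is an affine combination of X and λ-independent points, so each such coordinate is linear in λ; the λ² term in each signed area is a multiple of (P−B)×(P−B) = 0, so 2·[YXZ] and 2·[YBP] are each linear in λ. Evaluating at λ=0 and λ=1:
  2·[YXZ] = -2/7·λ,   2·[YBP] = 1
So [YXZ]:[YBP] = (-2/7·λ) / (1). Setting this equal to -1/21:
  -2/7·λ = -1/21·(1)  ⇒  λ = 1/6
Then r = λ/(1−λ) = (1/6)/(5/6) = 1/5. Check: with r = 1/5, X = (1/6, 0) and [YXZ]:[YBP] = -1/21 as required.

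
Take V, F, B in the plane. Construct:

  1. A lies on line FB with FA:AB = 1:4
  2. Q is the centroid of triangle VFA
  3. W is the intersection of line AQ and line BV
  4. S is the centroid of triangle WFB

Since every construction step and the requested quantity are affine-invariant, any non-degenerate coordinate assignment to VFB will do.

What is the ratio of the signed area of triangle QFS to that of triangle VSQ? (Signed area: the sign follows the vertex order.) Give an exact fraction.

Work in coordinates with V = (0, 0), F = (1, 0), B = (0, 1).
1. A lies on line FB with FA:AB = 1:4 ⇒ A = (4/5, 1/5)
2. Q is the centroid of triangle VFA ⇒ Q = (3/5, 1/15)
3. W is the intersection of line AQ and line BV ⇒ W = (0, -1/3)
4. S is the centroid of triangle WFB ⇒ S = (1/3, 2/9)
2·[QFS] = 2/45, 2·[VSQ] = -1/9
[QFS]:[VSQ] = 2/45:-1/9 = -2/5

[QFS]:[VSQ] = -2/5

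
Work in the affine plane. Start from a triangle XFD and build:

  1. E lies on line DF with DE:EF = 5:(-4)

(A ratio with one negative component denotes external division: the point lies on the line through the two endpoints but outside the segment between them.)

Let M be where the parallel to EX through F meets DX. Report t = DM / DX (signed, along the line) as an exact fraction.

t = 1/5

Set X = (0, 0), F = (1, 0), D = (0, 1); any affine frame gives the same invariant.
1. E lies on line DF with DE:EF = 5:(-4) ⇒ E = (5, -4)
through F parallel to EX: direction (-5, 4); meets DX at M = (0, 4/5)
M = D + t·(X−D) with t = 1/5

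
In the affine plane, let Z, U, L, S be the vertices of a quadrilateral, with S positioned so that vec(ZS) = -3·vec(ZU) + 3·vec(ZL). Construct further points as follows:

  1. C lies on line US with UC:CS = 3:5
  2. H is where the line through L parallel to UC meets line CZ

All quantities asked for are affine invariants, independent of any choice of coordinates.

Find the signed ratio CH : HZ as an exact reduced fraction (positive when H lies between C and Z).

CH:HZ = -1/4

Choose coordinates Z = (0, 0), U = (1, 0), L = (0, 1), S = (-3, 3).
1. C lies on line US with UC:CS = 3:5 ⇒ C = (-1/2, 9/8)
2. H is where the line through L parallel to UC meets line CZ ⇒ H = (-2/3, 3/2)
H = C + t·(Z−C) with t = -1/3, so CH:HZ = t:(1−t) = -1/3:4/3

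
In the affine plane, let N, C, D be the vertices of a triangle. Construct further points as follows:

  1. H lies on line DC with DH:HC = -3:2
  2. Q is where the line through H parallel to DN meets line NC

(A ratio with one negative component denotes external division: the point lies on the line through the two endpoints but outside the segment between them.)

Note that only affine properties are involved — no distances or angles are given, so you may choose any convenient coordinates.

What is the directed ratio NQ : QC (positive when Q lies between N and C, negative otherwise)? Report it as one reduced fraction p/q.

NQ:QC = -3/2

Set N = (0, 0), C = (1, 0), D = (0, 1); any affine frame gives the same invariant.
1. H lies on line DC with DH:HC = -3:2 ⇒ H = (3, -2)
2. Q is where the line through H parallel to DN meets line NC ⇒ Q = (3, 0)
Q = N + t·(C−N) with t = 3, so NQ:QC = t:(1−t) = 3:-2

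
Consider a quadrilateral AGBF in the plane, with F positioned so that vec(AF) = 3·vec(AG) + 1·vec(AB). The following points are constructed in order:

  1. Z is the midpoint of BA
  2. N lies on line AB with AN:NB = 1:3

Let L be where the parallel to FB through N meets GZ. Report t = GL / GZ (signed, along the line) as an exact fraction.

t = 1/2

Work in coordinates with A = (0, 0), G = (1, 0), B = (0, 1), F = (3, 1).
1. Z is the midpoint of BA ⇒ Z = (0, 1/2)
2. N lies on line AB with AN:NB = 1:3 ⇒ N = (0, 1/4)
through N parallel to FB: direction (-3, 0); meets GZ at L = (1/2, 1/4)
L = G + t·(Z−G) with t = 1/2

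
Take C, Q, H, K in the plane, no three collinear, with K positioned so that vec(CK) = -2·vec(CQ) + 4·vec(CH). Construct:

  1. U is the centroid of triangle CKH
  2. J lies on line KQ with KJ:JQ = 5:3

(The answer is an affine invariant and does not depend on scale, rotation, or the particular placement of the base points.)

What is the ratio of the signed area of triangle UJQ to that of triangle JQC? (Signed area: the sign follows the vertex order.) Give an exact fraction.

[UJQ]:[JQC] = 5/12

Work in coordinates with C = (0, 0), Q = (1, 0), H = (0, 1), K = (-2, 4).
1. U is the centroid of triangle CKH ⇒ U = (-2/3, 5/3)
2. J lies on line KQ with KJ:JQ = 5:3 ⇒ J = (-1/8, 3/2)
2·[UJQ] = -5/8, 2·[JQC] = -3/2
[UJQ]:[JQC] = -5/8:-3/2 = 5/12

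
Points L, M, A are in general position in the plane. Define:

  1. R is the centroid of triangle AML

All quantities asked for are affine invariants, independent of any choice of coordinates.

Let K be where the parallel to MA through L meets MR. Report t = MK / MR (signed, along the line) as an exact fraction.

t = 3

Work in coordinates with L = (0, 0), M = (1, 0), A = (0, 1).
1. R is the centroid of triangle AML ⇒ R = (1/3, 1/3)
through L parallel to MA: direction (-1, 1); meets MR at K = (-1, 1)
K = M + t·(R−M) with t = 3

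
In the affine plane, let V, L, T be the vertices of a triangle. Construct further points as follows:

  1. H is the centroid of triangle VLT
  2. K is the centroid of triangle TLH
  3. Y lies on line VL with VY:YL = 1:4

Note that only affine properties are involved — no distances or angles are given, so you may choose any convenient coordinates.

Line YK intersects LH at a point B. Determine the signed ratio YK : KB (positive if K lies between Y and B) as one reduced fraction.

Work in coordinates with V = (0, 0), L = (1, 0), T = (0, 1).
1. H is the centroid of triangle VLT ⇒ H = (1/3, 1/3)
2. K is the centroid of triangle TLH ⇒ K = (4/9, 4/9)
3. Y lies on line VL with VY:YL = 1:4 ⇒ Y = (1/5, 0)
line YK meets LH at B = (19/51, 16/51)
K = Y + t·(B−Y) with t = 17/12, so YK:KB = 17/12:-5/12

YK:KB = -17/5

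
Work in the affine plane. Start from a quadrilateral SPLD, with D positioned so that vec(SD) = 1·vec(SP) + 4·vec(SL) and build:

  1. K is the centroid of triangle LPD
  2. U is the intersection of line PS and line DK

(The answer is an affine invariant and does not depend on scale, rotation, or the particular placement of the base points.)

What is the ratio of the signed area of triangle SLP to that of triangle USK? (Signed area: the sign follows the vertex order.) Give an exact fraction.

Work in coordinates with S = (0, 0), P = (1, 0), L = (0, 1), D = (1, 4).
1. K is the centroid of triangle LPD ⇒ K = (2/3, 5/3)
2. U is the intersection of line PS and line DK ⇒ U = (3/7, 0)
2·[SLP] = -1, 2·[USK] = -5/7
[SLP]:[USK] = -1:-5/7 = 7/5

[SLP]:[USK] = 7/5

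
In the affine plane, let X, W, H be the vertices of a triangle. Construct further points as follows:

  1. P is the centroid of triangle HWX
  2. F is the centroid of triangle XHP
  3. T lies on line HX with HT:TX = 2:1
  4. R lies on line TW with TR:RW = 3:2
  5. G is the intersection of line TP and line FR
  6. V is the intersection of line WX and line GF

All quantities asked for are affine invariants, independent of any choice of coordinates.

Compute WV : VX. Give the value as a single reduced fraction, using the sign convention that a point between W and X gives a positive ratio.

Set X = (0, 0), W = (1, 0), H = (0, 1); any affine frame gives the same invariant.
1. P is the centroid of triangle HWX ⇒ P = (1/3, 1/3)
2. F is the centroid of triangle XHP ⇒ F = (1/9, 4/9)
3. T lies on line HX with HT:TX = 2:1 ⇒ T = (0, 1/3)
4. R lies on line TW with TR:RW = 3:2 ⇒ R = (3/5, 2/15)
5. G is the intersection of line TP and line FR ⇒ G = (2/7, 1/3)
6. V is the intersection of line WX and line GF ⇒ V = (17/21, 0)
V = W + t·(X−W) with t = 4/21, so WV:VX = t:(1−t) = 4/21:17/21

WV:VX = 4/17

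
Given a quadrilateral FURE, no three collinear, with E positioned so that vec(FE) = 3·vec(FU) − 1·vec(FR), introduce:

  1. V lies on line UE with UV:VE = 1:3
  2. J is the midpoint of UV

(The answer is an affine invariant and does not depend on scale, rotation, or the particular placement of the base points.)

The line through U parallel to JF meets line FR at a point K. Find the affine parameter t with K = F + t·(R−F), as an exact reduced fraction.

Assign F = (0, 0), U = (1, 0), R = (0, 1), E = (3, -1) — the answer is frame-independent, so this choice is without loss of generality.
1. V lies on line UE with UV:VE = 1:3 ⇒ V = (3/2, -1/4)
2. J is the midpoint of UV ⇒ J = (5/4, -1/8)
through U parallel to JF: direction (-5/4, 1/8); meets FR at K = (0, 1/10)
K = F + t·(R−F) with t = 1/10

t = 1/10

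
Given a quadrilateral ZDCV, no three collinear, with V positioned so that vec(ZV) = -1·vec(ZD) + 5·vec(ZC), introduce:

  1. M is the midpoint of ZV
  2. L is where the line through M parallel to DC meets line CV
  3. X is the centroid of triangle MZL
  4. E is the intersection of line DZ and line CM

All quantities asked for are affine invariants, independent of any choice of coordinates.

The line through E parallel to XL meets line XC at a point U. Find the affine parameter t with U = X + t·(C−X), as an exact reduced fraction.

t = 19/9

Assign Z = (0, 0), D = (1, 0), C = (0, 1), V = (-1, 5) — the answer is frame-independent, so this choice is without loss of generality.
1. M is the midpoint of ZV ⇒ M = (-1/2, 5/2)
2. L is where the line through M parallel to DC meets line CV ⇒ L = (-1/3, 7/3)
3. X is the centroid of triangle MZL ⇒ X = (-5/18, 29/18)
4. E is the intersection of line DZ and line CM ⇒ E = (1/3, 0)
through E parallel to XL: direction (-1/18, 13/18); meets XC at U = (25/81, 26/81)
U = X + t·(C−X) with t = 19/9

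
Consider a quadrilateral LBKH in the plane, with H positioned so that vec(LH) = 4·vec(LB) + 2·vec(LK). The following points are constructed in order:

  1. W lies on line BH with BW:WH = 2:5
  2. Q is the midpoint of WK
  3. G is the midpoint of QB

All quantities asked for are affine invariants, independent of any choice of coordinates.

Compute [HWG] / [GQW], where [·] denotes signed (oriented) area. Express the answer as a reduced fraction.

Choose coordinates L = (0, 0), B = (1, 0), K = (0, 1), H = (4, 2).
1. W lies on line BH with BW:WH = 2:5 ⇒ W = (13/7, 4/7)
2. Q is the midpoint of WK ⇒ Q = (13/14, 11/14)
3. G is the midpoint of QB ⇒ G = (27/28, 11/28)
2·[HWG] = -25/28, 2·[GQW] = -5/14
[HWG]:[GQW] = -25/28:-5/14 = 5/2

[HWG]:[GQW] = 5/2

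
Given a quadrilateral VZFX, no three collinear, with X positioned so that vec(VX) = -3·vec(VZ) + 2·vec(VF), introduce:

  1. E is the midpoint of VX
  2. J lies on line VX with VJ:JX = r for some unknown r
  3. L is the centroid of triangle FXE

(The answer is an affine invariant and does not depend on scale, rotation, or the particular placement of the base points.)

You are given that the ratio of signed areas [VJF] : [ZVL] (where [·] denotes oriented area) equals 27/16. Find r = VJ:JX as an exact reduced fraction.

Choose coordinates V = (0, 0), Z = (1, 0), F = (0, 1), X = (-3, 2).
1. E is the midpoint of VX ⇒ E = (-3/2, 1)
2. With VJ:JX = r, write λ = r/(r+1) so J = V + λ·(X−V); J is affine-linear in λ
3. L is the centroid of triangle FXE ⇒ L = (-3/2, 4/3)
Every point depending on J is an affine combination of J and λ-independent points, so each such coordinate is linear in λ; the λ² term in each signed area is a multiple of (X−V)×(X−V) = 0, so 2·[VJF] and 2·[ZVL] are each linear in λ. Evaluating at λ=0 and λ=1:
  2·[VJF] = -3·λ,   2·[ZVL] = -4/3
So [VJF]:[ZVL] = (-3·λ) / (-4/3). Setting this equal to 27/16:
  -3·λ = 27/16·(-4/3)  ⇒  λ = 3/4
Then r = λ/(1−λ) = (3/4)/(1/4) = 3. Check: with r = 3, J = (-9/4, 3/2) and [VJF]:[ZVL] = 27/16 as required.

r = 3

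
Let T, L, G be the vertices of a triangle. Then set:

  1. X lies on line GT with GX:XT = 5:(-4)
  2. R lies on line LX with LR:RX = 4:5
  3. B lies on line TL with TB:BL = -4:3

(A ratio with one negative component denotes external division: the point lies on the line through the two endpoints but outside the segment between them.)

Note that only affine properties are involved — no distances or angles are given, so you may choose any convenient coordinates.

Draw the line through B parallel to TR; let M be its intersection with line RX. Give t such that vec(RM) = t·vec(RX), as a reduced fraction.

Choose coordinates T = (0, 0), L = (1, 0), G = (0, 1).
1. X lies on line GT with GX:XT = 5:(-4) ⇒ X = (0, -4)
2. R lies on line LX with LR:RX = 4:5 ⇒ R = (5/9, -16/9)
3. B lies on line TL with TB:BL = -4:3 ⇒ B = (4, 0)
through B parallel to TR: direction (5/9, -16/9); meets RX at M = (7/3, 16/3)
M = R + t·(X−R) with t = -16/5

t = -16/5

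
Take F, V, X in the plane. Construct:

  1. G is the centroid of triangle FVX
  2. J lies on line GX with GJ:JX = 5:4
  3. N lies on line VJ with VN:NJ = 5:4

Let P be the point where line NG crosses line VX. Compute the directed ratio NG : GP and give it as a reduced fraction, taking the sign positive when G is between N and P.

NG:GP = -61/81

Work in coordinates with F = (0, 0), V = (1, 0), X = (0, 1).
1. G is the centroid of triangle FVX ⇒ G = (1/3, 1/3)
2. J lies on line GX with GJ:JX = 5:4 ⇒ J = (4/27, 19/27)
3. N lies on line VJ with VN:NJ = 5:4 ⇒ N = (128/243, 95/243)
line NG meets VX at P = (36/61, 25/61)
G = N + t·(P−N) with t = -61/20, so NG:GP = -61/20:81/20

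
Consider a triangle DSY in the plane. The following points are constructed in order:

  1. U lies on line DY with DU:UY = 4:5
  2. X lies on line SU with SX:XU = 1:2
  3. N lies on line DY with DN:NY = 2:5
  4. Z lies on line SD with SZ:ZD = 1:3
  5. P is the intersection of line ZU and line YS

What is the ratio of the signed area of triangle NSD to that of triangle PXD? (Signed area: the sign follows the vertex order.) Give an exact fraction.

[NSD]:[PXD] = -9/14

Assign D = (0, 0), S = (1, 0), Y = (0, 1) — the answer is frame-independent, so this choice is without loss of generality.
1. U lies on line DY with DU:UY = 4:5 ⇒ U = (0, 4/9)
2. X lies on line SU with SX:XU = 1:2 ⇒ X = (2/3, 4/27)
3. N lies on line DY with DN:NY = 2:5 ⇒ N = (0, 2/7)
4. Z lies on line SD with SZ:ZD = 1:3 ⇒ Z = (3/4, 0)
5. P is the intersection of line ZU and line YS ⇒ P = (15/11, -4/11)
2·[NSD] = -2/7, 2·[PXD] = 4/9
[NSD]:[PXD] = -2/7:4/9 = -9/14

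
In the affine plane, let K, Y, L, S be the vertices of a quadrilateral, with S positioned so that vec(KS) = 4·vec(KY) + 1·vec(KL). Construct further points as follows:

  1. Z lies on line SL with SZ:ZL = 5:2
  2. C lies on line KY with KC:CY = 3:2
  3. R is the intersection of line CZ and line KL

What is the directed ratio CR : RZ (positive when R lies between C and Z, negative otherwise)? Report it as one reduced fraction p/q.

Set K = (0, 0), Y = (1, 0), L = (0, 1), S = (4, 1); any affine frame gives the same invariant.
1. Z lies on line SL with SZ:ZL = 5:2 ⇒ Z = (8/7, 1)
2. C lies on line KY with KC:CY = 3:2 ⇒ C = (3/5, 0)
3. R is the intersection of line CZ and line KL ⇒ R = (0, -21/19)
R = C + t·(Z−C) with t = -21/19, so CR:RZ = t:(1−t) = -21/19:40/19

CR:RZ = -21/40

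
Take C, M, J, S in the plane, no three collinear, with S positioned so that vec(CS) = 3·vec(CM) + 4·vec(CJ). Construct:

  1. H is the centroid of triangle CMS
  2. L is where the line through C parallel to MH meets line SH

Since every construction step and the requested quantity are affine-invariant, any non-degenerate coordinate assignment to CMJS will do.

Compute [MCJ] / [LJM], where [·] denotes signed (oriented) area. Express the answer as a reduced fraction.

Work in coordinates with C = (0, 0), M = (1, 0), J = (0, 1), S = (3, 4).
1. H is the centroid of triangle CMS ⇒ H = (4/3, 4/3)
2. L is where the line through C parallel to MH meets line SH ⇒ L = (-1/3, -4/3)
2·[MCJ] = -1, 2·[LJM] = -8/3
[MCJ]:[LJM] = -1:-8/3 = 3/8

[MCJ]:[LJM] = 3/8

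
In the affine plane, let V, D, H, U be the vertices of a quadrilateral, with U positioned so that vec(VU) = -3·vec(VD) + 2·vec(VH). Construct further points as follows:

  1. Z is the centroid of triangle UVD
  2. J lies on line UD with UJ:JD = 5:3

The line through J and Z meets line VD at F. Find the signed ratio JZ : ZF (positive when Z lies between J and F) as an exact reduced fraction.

JZ:ZF = 1/8

Set V = (0, 0), D = (1, 0), H = (0, 1), U = (-3, 2); any affine frame gives the same invariant.
1. Z is the centroid of triangle UVD ⇒ Z = (-2/3, 2/3)
2. J lies on line UD with UJ:JD = 5:3 ⇒ J = (-1/2, 3/4)
line JZ meets VD at F = (-2, 0)
Z = J + t·(F−J) with t = 1/9, so JZ:ZF = 1/9:8/9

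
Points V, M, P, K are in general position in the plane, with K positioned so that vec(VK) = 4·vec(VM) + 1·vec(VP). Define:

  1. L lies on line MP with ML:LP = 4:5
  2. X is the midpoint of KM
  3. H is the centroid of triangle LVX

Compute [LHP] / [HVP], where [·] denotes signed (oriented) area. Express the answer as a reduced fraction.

[LHP]:[HVP] = -2/11

Set V = (0, 0), M = (1, 0), P = (0, 1), K = (4, 1); any affine frame gives the same invariant.
1. L lies on line MP with ML:LP = 4:5 ⇒ L = (5/9, 4/9)
2. X is the midpoint of KM ⇒ X = (5/2, 1/2)
3. H is the centroid of triangle LVX ⇒ H = (55/54, 17/54)
2·[LHP] = 5/27, 2·[HVP] = -55/54
[LHP]:[HVP] = 5/27:-55/54 = -2/11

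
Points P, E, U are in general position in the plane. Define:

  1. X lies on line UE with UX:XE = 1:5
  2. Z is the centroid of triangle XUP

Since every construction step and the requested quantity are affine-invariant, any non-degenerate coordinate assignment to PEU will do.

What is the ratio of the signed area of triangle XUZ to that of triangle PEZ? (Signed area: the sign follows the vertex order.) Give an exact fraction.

[XUZ]:[PEZ] = 1/11

Choose coordinates P = (0, 0), E = (1, 0), U = (0, 1).
1. X lies on line UE with UX:XE = 1:5 ⇒ X = (1/6, 5/6)
2. Z is the centroid of triangle XUP ⇒ Z = (1/18, 11/18)
2·[XUZ] = 1/18, 2·[PEZ] = 11/18
[XUZ]:[PEZ] = 1/18:11/18 = 1/11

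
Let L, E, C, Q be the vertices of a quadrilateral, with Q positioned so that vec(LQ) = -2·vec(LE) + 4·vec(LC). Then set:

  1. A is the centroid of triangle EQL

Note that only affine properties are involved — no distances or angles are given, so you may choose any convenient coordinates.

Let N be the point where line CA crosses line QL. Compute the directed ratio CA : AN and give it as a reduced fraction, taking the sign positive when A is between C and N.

CA:AN = 1/2

Choose coordinates L = (0, 0), E = (1, 0), C = (0, 1), Q = (-2, 4).
1. A is the centroid of triangle EQL ⇒ A = (-1/3, 4/3)
line CA meets QL at N = (-1, 2)
A = C + t·(N−C) with t = 1/3, so CA:AN = 1/3:2/3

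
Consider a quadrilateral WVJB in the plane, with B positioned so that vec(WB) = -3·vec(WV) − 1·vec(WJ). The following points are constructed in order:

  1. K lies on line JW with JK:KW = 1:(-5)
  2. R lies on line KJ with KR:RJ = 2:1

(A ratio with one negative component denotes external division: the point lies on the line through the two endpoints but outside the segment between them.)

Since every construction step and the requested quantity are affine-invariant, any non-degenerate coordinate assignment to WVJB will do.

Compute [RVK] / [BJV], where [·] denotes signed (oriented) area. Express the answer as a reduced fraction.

Assign W = (0, 0), V = (1, 0), J = (0, 1), B = (-3, -1) — the answer is frame-independent, so this choice is without loss of generality.
1. K lies on line JW with JK:KW = 1:(-5) ⇒ K = (0, 5/4)
2. R lies on line KJ with KR:RJ = 2:1 ⇒ R = (0, 13/12)
2·[RVK] = 1/6, 2·[BJV] = -5
[RVK]:[BJV] = 1/6:-5 = -1/30

[RVK]:[BJV] = -1/30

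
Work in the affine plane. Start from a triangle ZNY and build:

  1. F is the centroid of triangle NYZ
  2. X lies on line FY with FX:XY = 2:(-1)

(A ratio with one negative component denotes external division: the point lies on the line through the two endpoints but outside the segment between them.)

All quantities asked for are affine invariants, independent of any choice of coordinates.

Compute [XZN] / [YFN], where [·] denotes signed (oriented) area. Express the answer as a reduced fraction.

[XZN]:[YFN] = 5

Work in coordinates with Z = (0, 0), N = (1, 0), Y = (0, 1).
1. F is the centroid of triangle NYZ ⇒ F = (1/3, 1/3)
2. X lies on line FY with FX:XY = 2:(-1) ⇒ X = (-1/3, 5/3)
2·[XZN] = 5/3, 2·[YFN] = 1/3
[XZN]:[YFN] = 5/3:1/3 = 5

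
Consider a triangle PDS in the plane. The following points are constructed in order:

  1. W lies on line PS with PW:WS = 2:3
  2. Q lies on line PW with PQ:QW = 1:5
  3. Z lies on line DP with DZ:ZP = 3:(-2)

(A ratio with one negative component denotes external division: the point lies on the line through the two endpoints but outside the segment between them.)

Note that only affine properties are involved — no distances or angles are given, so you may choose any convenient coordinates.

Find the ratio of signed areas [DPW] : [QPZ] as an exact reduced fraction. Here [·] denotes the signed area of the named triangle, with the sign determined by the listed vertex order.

[DPW]:[QPZ] = 3

Assign P = (0, 0), D = (1, 0), S = (0, 1) — the answer is frame-independent, so this choice is without loss of generality.
1. W lies on line PS with PW:WS = 2:3 ⇒ W = (0, 2/5)
2. Q lies on line PW with PQ:QW = 1:5 ⇒ Q = (0, 1/15)
3. Z lies on line DP with DZ:ZP = 3:(-2) ⇒ Z = (-2, 0)
2·[DPW] = -2/5, 2·[QPZ] = -2/15
[DPW]:[QPZ] = -2/5:-2/15 = 3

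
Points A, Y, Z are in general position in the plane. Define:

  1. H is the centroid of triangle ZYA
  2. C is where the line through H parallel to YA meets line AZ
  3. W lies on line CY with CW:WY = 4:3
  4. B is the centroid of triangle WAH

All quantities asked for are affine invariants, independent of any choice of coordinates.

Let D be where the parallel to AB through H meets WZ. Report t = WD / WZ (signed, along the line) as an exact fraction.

Choose coordinates A = (0, 0), Y = (1, 0), Z = (0, 1).
1. H is the centroid of triangle ZYA ⇒ H = (1/3, 1/3)
2. C is where the line through H parallel to YA meets line AZ ⇒ C = (0, 1/3)
3. W lies on line CY with CW:WY = 4:3 ⇒ W = (4/7, 1/7)
4. B is the centroid of triangle WAH ⇒ B = (19/63, 10/63)
through H parallel to AB: direction (19/63, 10/63); meets WZ at D = (32/77, 29/77)
D = W + t·(Z−W) with t = 3/11

t = 3/11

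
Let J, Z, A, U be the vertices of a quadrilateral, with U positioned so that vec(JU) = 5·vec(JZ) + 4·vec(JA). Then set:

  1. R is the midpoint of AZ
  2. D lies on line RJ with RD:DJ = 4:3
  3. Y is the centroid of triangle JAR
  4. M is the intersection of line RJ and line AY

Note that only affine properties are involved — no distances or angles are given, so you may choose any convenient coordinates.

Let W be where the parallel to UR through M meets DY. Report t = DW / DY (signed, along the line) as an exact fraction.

Choose coordinates J = (0, 0), Z = (1, 0), A = (0, 1), U = (5, 4).
1. R is the midpoint of AZ ⇒ R = (1/2, 1/2)
2. D lies on line RJ with RD:DJ = 4:3 ⇒ D = (3/14, 3/14)
3. Y is the centroid of triangle JAR ⇒ Y = (1/6, 1/2)
4. M is the intersection of line RJ and line AY ⇒ M = (1/4, 1/4)
through M parallel to UR: direction (-9/2, -7/2); meets DY at W = (13/61, 27/122)
W = D + t·(Y−D) with t = 3/122

t = 3/122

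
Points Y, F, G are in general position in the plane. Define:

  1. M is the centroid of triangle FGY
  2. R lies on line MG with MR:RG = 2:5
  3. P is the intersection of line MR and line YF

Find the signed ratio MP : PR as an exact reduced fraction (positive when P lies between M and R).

MP:PR = -7/11

Work in coordinates with Y = (0, 0), F = (1, 0), G = (0, 1).
1. M is the centroid of triangle FGY ⇒ M = (1/3, 1/3)
2. R lies on line MG with MR:RG = 2:5 ⇒ R = (5/21, 11/21)
3. P is the intersection of line MR and line YF ⇒ P = (1/2, 0)
P = M + t·(R−M) with t = -7/4, so MP:PR = t:(1−t) = -7/4:11/4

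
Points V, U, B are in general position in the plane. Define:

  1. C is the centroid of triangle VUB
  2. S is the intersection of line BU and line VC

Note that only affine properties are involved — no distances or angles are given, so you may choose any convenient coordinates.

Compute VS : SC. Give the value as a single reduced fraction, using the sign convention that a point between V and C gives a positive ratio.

Assign V = (0, 0), U = (1, 0), B = (0, 1) — the answer is frame-independent, so this choice is without loss of generality.
1. C is the centroid of triangle VUB ⇒ C = (1/3, 1/3)
2. S is the intersection of line BU and line VC ⇒ S = (1/2, 1/2)
S = V + t·(C−V) with t = 3/2, so VS:SC = t:(1−t) = 3/2:-1/2

VS:SC = -3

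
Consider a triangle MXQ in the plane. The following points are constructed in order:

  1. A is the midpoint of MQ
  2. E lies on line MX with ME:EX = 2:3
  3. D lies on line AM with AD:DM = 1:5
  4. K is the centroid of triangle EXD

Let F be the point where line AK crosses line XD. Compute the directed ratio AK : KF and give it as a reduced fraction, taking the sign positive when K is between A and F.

AK:KF = -2

Set M = (0, 0), X = (1, 0), Q = (0, 1); any affine frame gives the same invariant.
1. A is the midpoint of MQ ⇒ A = (0, 1/2)
2. E lies on line MX with ME:EX = 2:3 ⇒ E = (2/5, 0)
3. D lies on line AM with AD:DM = 1:5 ⇒ D = (0, 5/12)
4. K is the centroid of triangle EXD ⇒ K = (7/15, 5/36)
line AK meets XD at F = (7/30, 23/72)
K = A + t·(F−A) with t = 2, so AK:KF = 2:-1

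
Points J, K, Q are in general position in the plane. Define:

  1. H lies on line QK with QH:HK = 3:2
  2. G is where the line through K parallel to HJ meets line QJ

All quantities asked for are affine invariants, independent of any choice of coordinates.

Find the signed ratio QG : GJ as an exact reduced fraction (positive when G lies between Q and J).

QG:GJ = -5/2

Work in coordinates with J = (0, 0), K = (1, 0), Q = (0, 1).
1. H lies on line QK with QH:HK = 3:2 ⇒ H = (3/5, 2/5)
2. G is where the line through K parallel to HJ meets line QJ ⇒ G = (0, -2/3)
G = Q + t·(J−Q) with t = 5/3, so QG:GJ = t:(1−t) = 5/3:-2/3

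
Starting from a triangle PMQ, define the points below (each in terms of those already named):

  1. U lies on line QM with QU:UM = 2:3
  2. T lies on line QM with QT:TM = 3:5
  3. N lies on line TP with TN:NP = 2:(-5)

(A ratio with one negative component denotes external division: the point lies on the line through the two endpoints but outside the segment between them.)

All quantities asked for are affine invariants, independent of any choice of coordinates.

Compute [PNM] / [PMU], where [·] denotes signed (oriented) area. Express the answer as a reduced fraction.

Set P = (0, 0), M = (1, 0), Q = (0, 1); any affine frame gives the same invariant.
1. U lies on line QM with QU:UM = 2:3 ⇒ U = (2/5, 3/5)
2. T lies on line QM with QT:TM = 3:5 ⇒ T = (3/8, 5/8)
3. N lies on line TP with TN:NP = 2:(-5) ⇒ N = (5/8, 25/24)
2·[PNM] = -25/24, 2·[PMU] = 3/5
[PNM]:[PMU] = -25/24:3/5 = -125/72

[PNM]:[PMU] = -125/72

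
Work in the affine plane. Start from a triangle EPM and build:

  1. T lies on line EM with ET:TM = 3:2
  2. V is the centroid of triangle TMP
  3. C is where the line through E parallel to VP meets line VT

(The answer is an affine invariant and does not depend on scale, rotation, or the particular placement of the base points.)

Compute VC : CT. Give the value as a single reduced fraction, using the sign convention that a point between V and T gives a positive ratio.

Set E = (0, 0), P = (1, 0), M = (0, 1); any affine frame gives the same invariant.
1. T lies on line EM with ET:TM = 3:2 ⇒ T = (0, 3/5)
2. V is the centroid of triangle TMP ⇒ V = (1/3, 8/15)
3. C is where the line through E parallel to VP meets line VT ⇒ C = (-1, 4/5)
C = V + t·(T−V) with t = 4, so VC:CT = t:(1−t) = 4:-3

VC:CT = -4/3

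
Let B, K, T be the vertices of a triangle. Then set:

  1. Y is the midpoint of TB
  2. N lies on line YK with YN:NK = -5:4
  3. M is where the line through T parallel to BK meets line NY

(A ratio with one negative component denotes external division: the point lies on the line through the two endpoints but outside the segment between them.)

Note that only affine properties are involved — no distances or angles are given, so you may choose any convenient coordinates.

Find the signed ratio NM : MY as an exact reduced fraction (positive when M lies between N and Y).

NM:MY = -6

Assign B = (0, 0), K = (1, 0), T = (0, 1) — the answer is frame-independent, so this choice is without loss of generality.
1. Y is the midpoint of TB ⇒ Y = (0, 1/2)
2. N lies on line YK with YN:NK = -5:4 ⇒ N = (5, -2)
3. M is where the line through T parallel to BK meets line NY ⇒ M = (-1, 1)
M = N + t·(Y−N) with t = 6/5, so NM:MY = t:(1−t) = 6/5:-1/5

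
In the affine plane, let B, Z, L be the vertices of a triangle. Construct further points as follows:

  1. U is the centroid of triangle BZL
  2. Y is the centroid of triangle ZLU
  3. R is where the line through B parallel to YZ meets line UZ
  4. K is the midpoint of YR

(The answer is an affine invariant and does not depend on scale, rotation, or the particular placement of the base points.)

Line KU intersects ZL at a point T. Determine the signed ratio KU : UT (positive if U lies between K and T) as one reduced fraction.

KU:UT = 7/6

Work in coordinates with B = (0, 0), Z = (1, 0), L = (0, 1).
1. U is the centroid of triangle BZL ⇒ U = (1/3, 1/3)
2. Y is the centroid of triangle ZLU ⇒ Y = (4/9, 4/9)
3. R is where the line through B parallel to YZ meets line UZ ⇒ R = (-5/3, 4/3)
4. K is the midpoint of YR ⇒ K = (-11/18, 8/9)
line KU meets ZL at T = (8/7, -1/7)
U = K + t·(T−K) with t = 7/13, so KU:UT = 7/13:6/13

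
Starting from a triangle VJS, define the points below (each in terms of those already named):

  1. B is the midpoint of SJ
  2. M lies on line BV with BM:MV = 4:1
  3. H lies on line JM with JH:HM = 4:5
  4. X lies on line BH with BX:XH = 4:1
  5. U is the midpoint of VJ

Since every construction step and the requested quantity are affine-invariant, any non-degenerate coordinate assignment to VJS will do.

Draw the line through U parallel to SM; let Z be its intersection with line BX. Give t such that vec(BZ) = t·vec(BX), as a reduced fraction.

Work in coordinates with V = (0, 0), J = (1, 0), S = (0, 1).
1. B is the midpoint of SJ ⇒ B = (1/2, 1/2)
2. M lies on line BV with BM:MV = 4:1 ⇒ M = (1/10, 1/10)
3. H lies on line JM with JH:HM = 4:5 ⇒ H = (3/5, 2/45)
4. X lies on line BH with BX:XH = 4:1 ⇒ X = (29/50, 61/450)
5. U is the midpoint of VJ ⇒ U = (1/2, 0)
through U parallel to SM: direction (1/10, -9/10); meets BX at Z = (31/80, 81/80)
Z = B + t·(X−B) with t = -45/32

t = -45/32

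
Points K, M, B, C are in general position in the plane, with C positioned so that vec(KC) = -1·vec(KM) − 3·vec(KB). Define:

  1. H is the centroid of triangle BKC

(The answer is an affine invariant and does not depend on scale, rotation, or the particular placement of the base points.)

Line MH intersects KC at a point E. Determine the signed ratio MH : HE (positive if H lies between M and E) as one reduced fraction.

MH:HE = -10

Work in coordinates with K = (0, 0), M = (1, 0), B = (0, 1), C = (-1, -3).
1. H is the centroid of triangle BKC ⇒ H = (-1/3, -2/3)
line MH meets KC at E = (-1/5, -3/5)
H = M + t·(E−M) with t = 10/9, so MH:HE = 10/9:-1/9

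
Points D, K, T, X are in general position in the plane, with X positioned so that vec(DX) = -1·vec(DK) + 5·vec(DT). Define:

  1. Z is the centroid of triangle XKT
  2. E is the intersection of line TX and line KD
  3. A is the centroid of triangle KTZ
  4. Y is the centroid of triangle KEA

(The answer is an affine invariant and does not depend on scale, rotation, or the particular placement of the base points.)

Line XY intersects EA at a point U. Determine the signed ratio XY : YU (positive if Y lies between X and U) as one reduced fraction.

XY:YU = -23/3

Work in coordinates with D = (0, 0), K = (1, 0), T = (0, 1), X = (-1, 5).
1. Z is the centroid of triangle XKT ⇒ Z = (0, 2)
2. E is the intersection of line TX and line KD ⇒ E = (1/4, 0)
3. A is the centroid of triangle KTZ ⇒ A = (1/3, 1)
4. Y is the centroid of triangle KEA ⇒ Y = (19/36, 1/3)
line XY meets EA at U = (68/207, 65/69)
Y = X + t·(U−X) with t = 23/20, so XY:YU = 23/20:-3/20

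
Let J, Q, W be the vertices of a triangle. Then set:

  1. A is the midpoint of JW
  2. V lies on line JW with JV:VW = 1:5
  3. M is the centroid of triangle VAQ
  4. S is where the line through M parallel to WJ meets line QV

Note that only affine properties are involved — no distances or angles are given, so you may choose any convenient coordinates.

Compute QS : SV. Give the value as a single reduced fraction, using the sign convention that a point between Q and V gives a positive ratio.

QS:SV = 2

Assign J = (0, 0), Q = (1, 0), W = (0, 1) — the answer is frame-independent, so this choice is without loss of generality.
1. A is the midpoint of JW ⇒ A = (0, 1/2)
2. V lies on line JW with JV:VW = 1:5 ⇒ V = (0, 1/6)
3. M is the centroid of triangle VAQ ⇒ M = (1/3, 2/9)
4. S is where the line through M parallel to WJ meets line QV ⇒ S = (1/3, 1/9)
S = Q + t·(V−Q) with t = 2/3, so QS:SV = t:(1−t) = 2/3:1/3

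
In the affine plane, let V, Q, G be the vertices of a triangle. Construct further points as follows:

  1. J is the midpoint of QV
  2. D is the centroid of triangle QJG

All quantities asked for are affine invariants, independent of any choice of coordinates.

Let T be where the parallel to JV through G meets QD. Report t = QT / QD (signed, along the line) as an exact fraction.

Work in coordinates with V = (0, 0), Q = (1, 0), G = (0, 1).
1. J is the midpoint of QV ⇒ J = (1/2, 0)
2. D is the centroid of triangle QJG ⇒ D = (1/2, 1/3)
through G parallel to JV: direction (-1/2, 0); meets QD at T = (-1/2, 1)
T = Q + t·(D−Q) with t = 3

t = 3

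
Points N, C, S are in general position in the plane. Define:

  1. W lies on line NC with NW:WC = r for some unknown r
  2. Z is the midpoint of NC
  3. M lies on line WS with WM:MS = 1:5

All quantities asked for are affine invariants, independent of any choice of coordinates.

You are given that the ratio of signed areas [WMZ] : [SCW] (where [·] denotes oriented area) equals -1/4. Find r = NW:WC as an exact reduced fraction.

r = 4

Choose coordinates N = (0, 0), C = (1, 0), S = (0, 1).
1. With NW:WC = r, write λ = r/(r+1) so W = N + λ·(C−N); W is affine-linear in λ
2. Z is the midpoint of NC ⇒ Z = (1/2, 0)
3. M lies on line WS with WM:MS = 1:5 ⇒ M is an affine combination of earlier points and hence also affine-linear in λ
Every point depending on W is an affine combination of W and λ-independent points, so each such coordinate is linear in λ; the λ² term in each signed area is a multiple of (C−N)×(C−N) = 0, so 2·[WMZ] and 2·[SCW] are each linear in λ. Evaluating at λ=0 and λ=1:
  2·[WMZ] = 1/6·λ − 1/12,   2·[SCW] = λ − 1
So [WMZ]:[SCW] = (1/6·λ − 1/12) / (λ − 1). Setting this equal to -1/4:
  1/6·λ − 1/12 = -1/4·(λ − 1)  ⇒  λ = 4/5
Then r = λ/(1−λ) = (4/5)/(1/5) = 4. Check: with r = 4, W = (4/5, 0) and [WMZ]:[SCW] = -1/4 as required.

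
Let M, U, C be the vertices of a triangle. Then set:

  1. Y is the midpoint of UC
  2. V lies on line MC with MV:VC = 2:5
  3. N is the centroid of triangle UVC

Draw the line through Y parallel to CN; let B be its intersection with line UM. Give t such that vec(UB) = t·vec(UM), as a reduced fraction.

Choose coordinates M = (0, 0), U = (1, 0), C = (0, 1).
1. Y is the midpoint of UC ⇒ Y = (1/2, 1/2)
2. V lies on line MC with MV:VC = 2:5 ⇒ V = (0, 2/7)
3. N is the centroid of triangle UVC ⇒ N = (1/3, 3/7)
through Y parallel to CN: direction (1/3, -4/7); meets UM at B = (19/24, 0)
B = U + t·(M−U) with t = 5/24

t = 5/24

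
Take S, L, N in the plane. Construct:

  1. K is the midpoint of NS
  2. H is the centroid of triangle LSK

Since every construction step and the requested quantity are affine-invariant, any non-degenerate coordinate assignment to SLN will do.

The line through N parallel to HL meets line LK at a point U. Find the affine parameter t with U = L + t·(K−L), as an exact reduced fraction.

Set S = (0, 0), L = (1, 0), N = (0, 1); any affine frame gives the same invariant.
1. K is the midpoint of NS ⇒ K = (0, 1/2)
2. H is the centroid of triangle LSK ⇒ H = (1/3, 1/6)
through N parallel to HL: direction (2/3, -1/6); meets LK at U = (-2, 3/2)
U = L + t·(K−L) with t = 3

t = 3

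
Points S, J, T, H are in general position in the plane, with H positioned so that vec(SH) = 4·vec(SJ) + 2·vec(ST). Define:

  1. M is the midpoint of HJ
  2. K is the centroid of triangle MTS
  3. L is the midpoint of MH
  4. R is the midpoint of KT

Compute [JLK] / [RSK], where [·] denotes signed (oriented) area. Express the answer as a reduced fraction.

[JLK]:[RSK] = 21/5

Assign S = (0, 0), J = (1, 0), T = (0, 1), H = (4, 2) — the answer is frame-independent, so this choice is without loss of generality.
1. M is the midpoint of HJ ⇒ M = (5/2, 1)
2. K is the centroid of triangle MTS ⇒ K = (5/6, 2/3)
3. L is the midpoint of MH ⇒ L = (13/4, 3/2)
4. R is the midpoint of KT ⇒ R = (5/12, 5/6)
2·[JLK] = 7/4, 2·[RSK] = 5/12
[JLK]:[RSK] = 7/4:5/12 = 21/5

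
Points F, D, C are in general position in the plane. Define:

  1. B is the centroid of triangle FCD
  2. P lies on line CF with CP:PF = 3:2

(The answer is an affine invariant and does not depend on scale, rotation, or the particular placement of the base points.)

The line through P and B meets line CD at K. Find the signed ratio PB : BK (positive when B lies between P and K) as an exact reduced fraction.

Work in coordinates with F = (0, 0), D = (1, 0), C = (0, 1).
1. B is the centroid of triangle FCD ⇒ B = (1/3, 1/3)
2. P lies on line CF with CP:PF = 3:2 ⇒ P = (0, 2/5)
line PB meets CD at K = (3/4, 1/4)
B = P + t·(K−P) with t = 4/9, so PB:BK = 4/9:5/9

PB:BK = 4/5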